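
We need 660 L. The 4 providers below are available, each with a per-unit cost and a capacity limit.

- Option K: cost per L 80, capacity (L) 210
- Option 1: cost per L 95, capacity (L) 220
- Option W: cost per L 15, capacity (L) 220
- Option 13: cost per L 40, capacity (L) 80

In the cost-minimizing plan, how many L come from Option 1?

Fill from the cheapest provider first.
Option W at 15: take all 220 L ; 440 still needed.
Option 13 at 40: take all 80 L ; 360 still needed.
Take 210 from Option K at 80 ; need 150 more.
Take 150 from Option 1 at 95 to finish.

150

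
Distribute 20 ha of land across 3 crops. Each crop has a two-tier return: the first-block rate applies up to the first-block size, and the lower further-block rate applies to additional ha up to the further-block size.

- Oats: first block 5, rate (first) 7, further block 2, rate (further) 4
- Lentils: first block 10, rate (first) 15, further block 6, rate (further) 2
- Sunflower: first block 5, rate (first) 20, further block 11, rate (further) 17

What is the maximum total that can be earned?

347

Order all 6 blocks by rate: Sunflower/T1 20 > Sunflower/T2 17 > Lentils/T1 15 > Oats/T1 7 > Oats/T2 4 > Lentils/T2 2.
Sunflower T1 at 20: fill all 5 ; 15 left.
Fill Sunflower T2 block (11 at 17) ; 4 left.
Lentils/T1: +4 of 10 at 15; pool empty.
Total = 20×5 + 17×11 + 15×4 = 347.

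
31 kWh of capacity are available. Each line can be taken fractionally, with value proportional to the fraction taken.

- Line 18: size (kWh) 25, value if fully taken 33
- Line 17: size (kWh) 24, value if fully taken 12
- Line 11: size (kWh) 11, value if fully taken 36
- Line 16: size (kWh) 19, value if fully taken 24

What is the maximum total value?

62.4

Rank by value-to-size ratio: Line 11 36/11≈3.27, Line 18 33/25≈1.32, Line 16 24/19≈1.26, Line 17 12/24≈0.5.
All 11 kWh of Line 11 fit (value 36) → 20 remain.
Only 20 kWh remain; take 20/25 of Line 18 for value 33×20/25 = 26.4.
Total value = 62.4.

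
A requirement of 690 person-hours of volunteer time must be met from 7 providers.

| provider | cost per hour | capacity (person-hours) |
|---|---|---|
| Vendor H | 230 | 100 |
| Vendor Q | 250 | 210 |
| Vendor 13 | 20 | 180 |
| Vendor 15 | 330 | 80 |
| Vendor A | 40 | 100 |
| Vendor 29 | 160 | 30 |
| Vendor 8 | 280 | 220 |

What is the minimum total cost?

Cheapest first:
Vendor 13 at 20: take all 180 person-hours → 510 still needed.
Vendor A at 40: take all 100 person-hours → 410 still needed.
Vendor 29 at 160: take all 30 person-hours → 380 still needed.
Vendor H (230): use full 100 → 280 person-hours to go.
Vendor Q at 250: take all 210 person-hours → 70 still needed.
Vendor 8 (280): take the remaining 70 → done.
Vendor 15: unused.
Cost = 180×20 + 100×40 + 30×160 + 100×230 + 210×250 + 70×280 = 107500.

107500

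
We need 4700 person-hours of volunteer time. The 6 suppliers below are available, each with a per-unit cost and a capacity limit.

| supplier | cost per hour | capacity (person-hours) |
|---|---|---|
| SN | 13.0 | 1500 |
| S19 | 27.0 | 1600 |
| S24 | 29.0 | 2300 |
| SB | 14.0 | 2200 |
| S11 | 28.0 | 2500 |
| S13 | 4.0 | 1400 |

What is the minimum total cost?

Fill from the cheapest supplier first.
S13 at 4.0: take all 1400 person-hours ; 3300 still needed.
SN at 13.0: take all 1500 person-hours ; 1800 still needed.
SB at 14.0: take 1800 of its 2200 ; requirement met.
S19, S11, S24: unused.
Cost = 1400×4.0 + 1500×13.0 + 1800×14.0 = 50300.

50300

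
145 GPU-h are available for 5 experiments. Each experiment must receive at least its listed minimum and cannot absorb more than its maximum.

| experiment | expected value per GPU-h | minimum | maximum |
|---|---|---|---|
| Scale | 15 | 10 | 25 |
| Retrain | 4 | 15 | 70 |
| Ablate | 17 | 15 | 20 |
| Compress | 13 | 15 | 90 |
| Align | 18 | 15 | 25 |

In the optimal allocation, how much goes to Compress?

Meeting every minimum uses 10+15+15+15+15 = 70 GPU-h, leaving 75.
Order the experiments by expected value per GPU-h: Align 18 > Ablate 17 > Scale 15 > Compress 13 > Retrain 4.
Give Align 10 more to hit its cap of 25 → 65 left.
Ablate: +5 to 20 (cap) → 60 left.
Give Scale 15 more to hit its cap of 25 → 45 left.
Compress has room for 75 more but only 45 remain, so it gets 60.

60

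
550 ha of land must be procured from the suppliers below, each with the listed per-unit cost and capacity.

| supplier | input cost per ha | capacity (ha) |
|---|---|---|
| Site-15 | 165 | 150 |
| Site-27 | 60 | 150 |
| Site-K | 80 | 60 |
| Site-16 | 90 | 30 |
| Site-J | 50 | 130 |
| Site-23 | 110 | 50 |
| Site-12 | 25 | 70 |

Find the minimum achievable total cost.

40150

Cheapest first:
Site-12 at 25: take all 70 ha → 480 still needed.
Take 130 from Site-J at 50 → need 350 more.
Site-27 (60): use full 150 → 200 ha to go.
Site-K (80): use full 60 → 140 ha to go.
Site-16 at 90: take all 30 ha → 110 still needed.
Take 50 from Site-23 at 110 → need 60 more.
Site-15 at 165: take 60 of its 150 → requirement met.
Cost = 70×25 + 130×50 + 150×60 + 60×80 + 30×90 + 50×110 + 60×165 = 40150.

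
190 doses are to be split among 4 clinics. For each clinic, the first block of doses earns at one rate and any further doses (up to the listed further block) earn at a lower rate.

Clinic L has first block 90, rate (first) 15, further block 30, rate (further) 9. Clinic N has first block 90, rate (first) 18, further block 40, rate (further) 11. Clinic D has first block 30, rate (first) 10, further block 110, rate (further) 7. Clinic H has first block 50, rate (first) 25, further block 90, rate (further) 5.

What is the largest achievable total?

3620

Treat each block as its own option and order by rate: Clinic H/tier1 25 > Clinic N/tier1 18 > Clinic L/tier1 15 > Clinic N/tier2 11 > Clinic D/tier1 10 > Clinic L/tier2 9 > Clinic D/tier2 7 > Clinic H/tier2 5.
Clinic H tier1 at 25: fill all 50 → 140 left.
Fill Clinic N tier1 block (90 at 18) → 50 left.
Clinic L/tier1: +50 of 90 at 15; pool empty.
Total = 25×50 + 18×90 + 15×50 = 3620.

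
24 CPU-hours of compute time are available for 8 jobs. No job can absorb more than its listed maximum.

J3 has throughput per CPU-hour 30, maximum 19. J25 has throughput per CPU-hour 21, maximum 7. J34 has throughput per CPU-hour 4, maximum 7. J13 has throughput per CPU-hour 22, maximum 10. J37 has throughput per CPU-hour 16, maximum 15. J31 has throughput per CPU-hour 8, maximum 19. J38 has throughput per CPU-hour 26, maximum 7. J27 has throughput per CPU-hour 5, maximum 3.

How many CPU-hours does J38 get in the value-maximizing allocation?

5

Highest throughput per CPU-hour first: J3 30 > J38 26 > J13 22 > J25 21 > J37 16 > J31 8 > J27 5 > J34 4.
J3: +19 to 19 (cap) → 5 left.
J38 has room for 7 but only 5 remain, so it gets 5.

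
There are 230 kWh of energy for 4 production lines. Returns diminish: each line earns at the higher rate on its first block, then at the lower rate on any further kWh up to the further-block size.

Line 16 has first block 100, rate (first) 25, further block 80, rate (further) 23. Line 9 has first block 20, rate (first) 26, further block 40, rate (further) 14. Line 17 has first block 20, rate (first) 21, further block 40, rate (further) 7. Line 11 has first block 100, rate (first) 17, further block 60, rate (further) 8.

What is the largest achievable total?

5450

Treat each block as its own option and order by rate: Line 9/tier1 26 > Line 16/tier1 25 > Line 16/tier2 23 > Line 17/tier1 21 > Line 11/tier1 17 > Line 9/tier2 14 > Line 11/tier2 8 > Line 17/tier2 7.
Fill Line 9 tier1 block (20 at 26) ; 210 left.
Line 16 tier1 at 25: fill all 100 ; 110 left.
Fill Line 16 tier2 block (80 at 23) ; 30 left.
Line 17/tier1 (21): +20 ; 10 left.
Line 11 tier1 at 17: only 10 left, fill 10.
Total = 26×20 + 25×100 + 23×80 + 21×20 + 17×10 = 5450.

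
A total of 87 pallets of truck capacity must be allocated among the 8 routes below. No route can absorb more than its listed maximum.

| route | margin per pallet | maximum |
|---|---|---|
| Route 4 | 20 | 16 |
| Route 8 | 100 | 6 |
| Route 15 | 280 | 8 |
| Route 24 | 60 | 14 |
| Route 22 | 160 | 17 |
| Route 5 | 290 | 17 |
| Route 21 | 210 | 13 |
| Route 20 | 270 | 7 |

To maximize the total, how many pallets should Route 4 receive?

Highest margin per pallet first: Route 5 290 > Route 15 280 > Route 20 270 > Route 21 210 > Route 22 160 > Route 8 100 > Route 24 60 > Route 4 20.
Route 5 takes 17 to reach its cap of 17 — 70 left.
Route 15 takes 8 to reach its cap of 8 — 62 left.
Route 20: +7 to 7 (cap) — 55 left.
Route 21 takes 13 to reach its cap of 13 — 42 left.
Route 22: +17 to 17 (cap) — 25 left.
Give Route 8 6 to hit its cap of 6 — 19 left.
Route 24: +14 to 14 (cap) — 5 left.
Route 4 has room for 16 but only 5 remain, so it gets 5.

5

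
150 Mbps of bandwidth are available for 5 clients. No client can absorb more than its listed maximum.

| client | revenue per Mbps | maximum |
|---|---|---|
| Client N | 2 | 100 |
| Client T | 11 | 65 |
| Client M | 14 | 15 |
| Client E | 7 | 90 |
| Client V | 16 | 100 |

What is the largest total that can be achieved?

Order the clients by revenue per Mbps: Client V 16 > Client M 14 > Client T 11 > Client E 7 > Client N 2.
Client V takes 100 to reach its cap of 100 → 50 left.
Client M: +15 to 15 (cap) → 35 left.
Only 35 left; Client T takes them to reach 35.
Total = 11×35 + 14×15 + 16×100 = 2195.

2195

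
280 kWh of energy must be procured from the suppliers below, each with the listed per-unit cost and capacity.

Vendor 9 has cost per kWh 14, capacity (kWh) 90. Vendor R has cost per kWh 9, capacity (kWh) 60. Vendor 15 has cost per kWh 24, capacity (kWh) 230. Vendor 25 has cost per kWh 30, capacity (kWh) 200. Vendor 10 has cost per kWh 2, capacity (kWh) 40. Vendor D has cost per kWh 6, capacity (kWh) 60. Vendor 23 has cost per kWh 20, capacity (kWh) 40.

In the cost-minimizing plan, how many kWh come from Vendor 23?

30

Fill from the cheapest supplier first.
Take 40 from Vendor 10 at 2 ; need 240 more.
Take 60 from Vendor D at 6 ; need 180 more.
Vendor R at 9: take all 60 kWh ; 120 still needed.
Take 90 from Vendor 9 at 14 ; need 30 more.
Vendor 23 at 20: take 30 of its 40 ; requirement met.
Vendor 15, Vendor 25: unused.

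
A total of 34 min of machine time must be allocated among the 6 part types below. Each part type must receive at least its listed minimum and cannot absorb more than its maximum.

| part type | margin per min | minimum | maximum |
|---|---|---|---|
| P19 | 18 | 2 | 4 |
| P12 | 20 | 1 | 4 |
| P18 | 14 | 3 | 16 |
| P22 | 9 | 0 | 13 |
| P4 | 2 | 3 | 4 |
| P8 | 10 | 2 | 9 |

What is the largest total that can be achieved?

Meeting every minimum uses 2+1+3+0+3+2 = 11 min, leaving 23.
Highest margin per min first: P12 20 > P19 18 > P18 14 > P8 10 > P22 9 > P4 2.
P12 takes 3 more to reach its cap of 4 — 20 left.
Give P19 2 more to hit its cap of 4 — 18 left.
P18: +13 to 16 (cap) — 5 left.
P8 has room for 7 more but only 5 remain, so it gets 7.
Total = 18×4 + 20×4 + 14×16 + 2×3 + 10×7 = 452.

452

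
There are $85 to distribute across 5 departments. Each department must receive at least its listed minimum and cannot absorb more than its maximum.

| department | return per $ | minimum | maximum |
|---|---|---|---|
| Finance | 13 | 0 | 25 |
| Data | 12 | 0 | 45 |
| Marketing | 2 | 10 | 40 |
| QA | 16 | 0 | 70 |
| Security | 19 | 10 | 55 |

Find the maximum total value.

1385

Meeting every minimum uses 0+0+10+0+10 = 20 $, leaving 65.
Order the departments by return per $: Security 19 > QA 16 > Finance 13 > Data 12 > Marketing 2.
Security takes 45 more to reach its cap of 55 → 20 left.
QA: +20 (room for 70) → 20. Pool exhausted.
Total = 2×10 + 16×20 + 19×55 = 1385.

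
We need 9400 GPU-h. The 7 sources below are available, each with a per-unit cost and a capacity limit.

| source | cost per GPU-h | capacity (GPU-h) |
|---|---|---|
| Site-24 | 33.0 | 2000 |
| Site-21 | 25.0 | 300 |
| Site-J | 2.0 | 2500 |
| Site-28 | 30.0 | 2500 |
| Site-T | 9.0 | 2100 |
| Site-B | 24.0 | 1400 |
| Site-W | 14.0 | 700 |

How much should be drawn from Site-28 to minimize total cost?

Use sources in increasing cost order.
Take 2500 from Site-J at 2.0 — need 6900 more.
Site-T at 9.0: take all 2100 GPU-h — 4800 still needed.
Site-W (14.0): use full 700 — 4100 GPU-h to go.
Take 1400 from Site-B at 24.0 — need 2700 more.
Take 300 from Site-21 at 25.0 — need 2400 more.
Site-28 (30.0): take the remaining 2400 — done.
Site-24: unused.

2400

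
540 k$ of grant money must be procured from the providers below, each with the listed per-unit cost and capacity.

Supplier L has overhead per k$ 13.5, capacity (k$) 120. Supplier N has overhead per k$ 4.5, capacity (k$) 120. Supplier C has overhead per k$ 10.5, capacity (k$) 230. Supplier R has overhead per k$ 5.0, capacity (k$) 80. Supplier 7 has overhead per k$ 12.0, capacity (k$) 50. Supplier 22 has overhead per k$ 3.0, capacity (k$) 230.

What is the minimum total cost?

Use providers in increasing cost order.
Take 230 from Supplier 22 at 3.0 — need 310 more.
Supplier N at 4.5: take all 120 k$ — 190 still needed.
Supplier R (5.0): use full 80 — 110 k$ to go.
Take 110 from Supplier C at 10.5 to finish.
Supplier 7, Supplier L: unused.
Cost = 230×3.0 + 120×4.5 + 80×5.0 + 110×10.5 = 2785.

2785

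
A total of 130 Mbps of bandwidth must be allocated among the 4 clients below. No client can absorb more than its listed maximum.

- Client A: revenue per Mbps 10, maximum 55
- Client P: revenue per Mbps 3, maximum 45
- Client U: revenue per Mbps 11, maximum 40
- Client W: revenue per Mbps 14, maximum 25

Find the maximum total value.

Rank by revenue per Mbps: Client W 14 > Client U 11 > Client A 10 > Client P 3.
Give Client W 25 to hit its cap of 25 → 105 left.
Give Client U 40 to hit its cap of 40 → 65 left.
Client A: +55 to 55 (cap) → 10 left.
Client P has room for 45 but only 10 remain, so it gets 10.
Total = 10×55 + 3×10 + 11×40 + 14×25 = 1370.

1370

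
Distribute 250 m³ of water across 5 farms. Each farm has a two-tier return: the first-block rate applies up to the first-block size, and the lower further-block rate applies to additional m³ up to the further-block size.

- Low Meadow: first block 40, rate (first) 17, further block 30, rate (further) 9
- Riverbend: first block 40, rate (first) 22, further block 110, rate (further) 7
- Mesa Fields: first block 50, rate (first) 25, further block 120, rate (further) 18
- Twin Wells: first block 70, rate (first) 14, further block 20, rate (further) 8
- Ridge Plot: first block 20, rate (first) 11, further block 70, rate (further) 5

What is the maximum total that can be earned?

Order all 10 blocks by rate: Mesa Fields/tier1 25 > Riverbend/tier1 22 > Mesa Fields/tier2 18 > Low Meadow/tier1 17 > Twin Wells/tier1 14 > Ridge Plot/tier1 11 > Low Meadow/tier2 9 > Twin Wells/tier2 8 > Riverbend/tier2 7 > Ridge Plot/tier2 5.
Mesa Fields/tier1 (25): +50 — 200 left.
Riverbend tier1 at 22: fill all 40 — 160 left.
Mesa Fields tier2 at 18: fill all 120 — 40 left.
Fill Low Meadow tier1 block (40 at 17) — 0 left.
Total = 25×50 + 22×40 + 18×120 + 17×40 = 4970.

4970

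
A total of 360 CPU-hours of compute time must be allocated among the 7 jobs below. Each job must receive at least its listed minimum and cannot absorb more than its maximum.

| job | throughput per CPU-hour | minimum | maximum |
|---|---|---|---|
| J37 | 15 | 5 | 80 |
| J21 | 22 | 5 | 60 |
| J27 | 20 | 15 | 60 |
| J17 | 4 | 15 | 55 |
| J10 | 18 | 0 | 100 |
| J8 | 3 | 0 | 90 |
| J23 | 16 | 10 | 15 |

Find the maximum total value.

Meeting every minimum uses 5+5+15+15+0+0+10 = 50 CPU-hours, leaving 310.
Order the jobs by throughput per CPU-hour: J21 22 > J27 20 > J10 18 > J23 16 > J37 15 > J17 4 > J8 3.
J21 takes 55 more to reach its cap of 60 — 255 left.
J27 takes 45 more to reach its cap of 60 — 210 left.
Give J10 100 more to hit its cap of 100 — 110 left.
Give J23 5 more to hit its cap of 15 — 105 left.
Give J37 75 more to hit its cap of 80 — 30 left.
J17: +30 (room for 40) → 45. Pool exhausted.
Total = 15×80 + 22×60 + 20×60 + 4×45 + 18×100 + 16×15 = 5940.

5940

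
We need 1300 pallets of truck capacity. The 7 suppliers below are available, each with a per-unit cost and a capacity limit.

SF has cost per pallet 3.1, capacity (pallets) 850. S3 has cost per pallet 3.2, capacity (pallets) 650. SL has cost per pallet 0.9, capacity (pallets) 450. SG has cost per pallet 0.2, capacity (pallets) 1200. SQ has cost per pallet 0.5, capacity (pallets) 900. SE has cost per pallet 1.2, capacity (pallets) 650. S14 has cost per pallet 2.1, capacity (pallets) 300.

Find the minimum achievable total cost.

290

Use suppliers in increasing cost order.
Take 1200 from SG at 0.2 — need 100 more.
Take 100 from SQ at 0.5 to finish.
SL, SE, S14, SF, S3: unused.
Cost = 1200×0.2 + 100×0.5 = 290.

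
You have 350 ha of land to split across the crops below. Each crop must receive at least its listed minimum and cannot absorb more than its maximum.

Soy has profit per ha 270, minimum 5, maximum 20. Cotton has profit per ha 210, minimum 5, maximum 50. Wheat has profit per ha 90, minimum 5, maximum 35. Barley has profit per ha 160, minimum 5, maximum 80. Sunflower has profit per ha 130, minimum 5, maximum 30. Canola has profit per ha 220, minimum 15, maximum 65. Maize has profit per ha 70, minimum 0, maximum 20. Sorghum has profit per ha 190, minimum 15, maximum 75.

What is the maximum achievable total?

Meeting every minimum uses 5+5+5+5+5+15+0+15 = 55 ha, leaving 295.
Order the crops by profit per ha: Soy 270 > Canola 220 > Cotton 210 > Sorghum 190 > Barley 160 > Sunflower 130 > Wheat 90 > Maize 70.
Soy takes 15 more to reach its cap of 20 — 280 left.
Give Canola 50 more to hit its cap of 65 — 230 left.
Cotton takes 45 more to reach its cap of 50 — 185 left.
Sorghum: +60 to 75 (cap) — 125 left.
Give Barley 75 more to hit its cap of 80 — 50 left.
Sunflower takes 25 more to reach its cap of 30 — 25 left.
Only 25 left; Wheat takes them to reach 30.
Total = 270×20 + 210×50 + 90×30 + 160×80 + 130×30 + 220×65 + 190×75 = 63850.

63850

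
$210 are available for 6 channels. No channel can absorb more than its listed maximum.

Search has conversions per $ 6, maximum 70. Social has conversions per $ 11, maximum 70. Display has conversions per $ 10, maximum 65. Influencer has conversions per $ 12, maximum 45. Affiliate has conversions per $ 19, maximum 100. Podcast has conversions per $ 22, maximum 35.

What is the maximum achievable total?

Rank by conversions per $: Podcast 22 > Affiliate 19 > Influencer 12 > Social 11 > Display 10 > Search 6.
Podcast: +35 to 35 (cap) → 175 left.
Give Affiliate 100 to hit its cap of 100 → 75 left.
Give Influencer 45 to hit its cap of 45 → 30 left.
Social has room for 70 but only 30 remain, so it gets 30.
Total = 11×30 + 12×45 + 19×100 + 22×35 = 3540.

3540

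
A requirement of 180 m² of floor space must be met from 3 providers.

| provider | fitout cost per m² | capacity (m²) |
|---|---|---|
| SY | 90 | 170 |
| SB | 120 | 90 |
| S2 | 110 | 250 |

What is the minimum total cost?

Fill from the cheapest provider first.
Take 170 from SY at 90 → need 10 more.
Take 10 from S2 at 110 to finish.
SB: unused.
Cost = 170×90 + 10×110 = 16400.

16400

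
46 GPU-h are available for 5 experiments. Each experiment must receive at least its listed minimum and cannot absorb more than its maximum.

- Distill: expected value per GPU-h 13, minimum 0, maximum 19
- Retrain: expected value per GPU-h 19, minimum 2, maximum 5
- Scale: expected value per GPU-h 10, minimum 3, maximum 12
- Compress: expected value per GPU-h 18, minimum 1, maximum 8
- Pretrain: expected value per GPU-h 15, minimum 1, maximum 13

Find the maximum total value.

Meeting every minimum uses 0+2+3+1+1 = 7 GPU-h, leaving 39.
Rank by expected value per GPU-h: Retrain 19 > Compress 18 > Pretrain 15 > Distill 13 > Scale 10.
Retrain takes 3 more to reach its cap of 5 ; 36 left.
Compress: +7 to 8 (cap) ; 29 left.
Pretrain takes 12 more to reach its cap of 13 ; 17 left.
Only 17 left; Distill takes them to reach 17.
Total = 13×17 + 19×5 + 10×3 + 18×8 + 15×13 = 685.

685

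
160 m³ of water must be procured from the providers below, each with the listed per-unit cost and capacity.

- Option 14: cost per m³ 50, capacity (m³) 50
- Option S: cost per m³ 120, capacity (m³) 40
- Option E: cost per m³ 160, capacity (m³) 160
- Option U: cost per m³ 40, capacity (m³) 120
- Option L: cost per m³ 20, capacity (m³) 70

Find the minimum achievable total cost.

Cheapest first:
Take 70 from Option L at 20 — need 90 more.
Option U (40): take the remaining 90 — done.
Option 14, Option S, Option E: unused.
Cost = 70×20 + 90×40 = 5000.

5000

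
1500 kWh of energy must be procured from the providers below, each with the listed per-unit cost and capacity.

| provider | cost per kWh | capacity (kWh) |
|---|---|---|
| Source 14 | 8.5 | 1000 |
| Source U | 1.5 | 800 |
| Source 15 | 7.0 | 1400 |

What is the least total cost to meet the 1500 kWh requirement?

6100

Cheapest first:
Source U (1.5): use full 800 — 700 kWh to go.
Source 15 at 7.0: take 700 of its 1400 — requirement met.
Source 14: unused.
Cost = 800×1.5 + 700×7.0 = 6100.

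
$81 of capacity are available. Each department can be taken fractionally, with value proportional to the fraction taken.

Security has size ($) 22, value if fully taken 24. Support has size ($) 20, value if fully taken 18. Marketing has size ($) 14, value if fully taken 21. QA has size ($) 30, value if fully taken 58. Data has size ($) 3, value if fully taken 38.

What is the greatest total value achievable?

Best value per unit of size first: Data 38/3≈12.7, QA 58/30≈1.93, Marketing 21/14≈1.5, Security 24/22≈1.09, Support 18/20≈0.9.
Take all of Data (3 $, value 38) ; 78 $ left.
Take all of QA (30 $, value 58) ; 48 $ left.
All 14 $ of Marketing fit (value 21) ; 34 remain.
Security: take in full, 22 $ for value 24 ; 12 left.
Fill the last 12 $ with part of Support: 12/20 of it earns 10.8.
Total value = 151.8.

151.8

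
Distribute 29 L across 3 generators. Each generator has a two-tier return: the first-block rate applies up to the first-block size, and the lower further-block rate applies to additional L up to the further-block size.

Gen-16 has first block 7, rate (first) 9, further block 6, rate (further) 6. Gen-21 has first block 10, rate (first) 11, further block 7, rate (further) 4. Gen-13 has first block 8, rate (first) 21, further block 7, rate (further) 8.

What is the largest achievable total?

373

Treat each block as its own option and order by rate: Gen-13/first 21 > Gen-21/first 11 > Gen-16/first 9 > Gen-13/second 8 > Gen-16/second 6 > Gen-21/second 4.
Gen-13/first (21): +8 — 21 left.
Fill Gen-21 first block (10 at 11) — 11 left.
Fill Gen-16 first block (7 at 9) — 4 left.
Gen-13 second at 8: only 4 left, fill 4.
Total = 21×8 + 11×10 + 9×7 + 8×4 = 373.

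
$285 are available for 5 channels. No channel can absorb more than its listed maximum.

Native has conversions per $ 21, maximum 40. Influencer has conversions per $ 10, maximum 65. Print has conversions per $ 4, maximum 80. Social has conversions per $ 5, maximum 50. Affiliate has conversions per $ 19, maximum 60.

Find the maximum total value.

3160

Highest conversions per $ first: Native 21 > Affiliate 19 > Influencer 10 > Social 5 > Print 4.
Give Native 40 to hit its cap of 40 → 245 left.
Affiliate: +60 to 60 (cap) → 185 left.
Influencer: +65 to 65 (cap) → 120 left.
Social takes 50 to reach its cap of 50 → 70 left.
Print has room for 80 but only 70 remain, so it gets 70.
Total = 21×40 + 10×65 + 4×70 + 5×50 + 19×60 = 3160.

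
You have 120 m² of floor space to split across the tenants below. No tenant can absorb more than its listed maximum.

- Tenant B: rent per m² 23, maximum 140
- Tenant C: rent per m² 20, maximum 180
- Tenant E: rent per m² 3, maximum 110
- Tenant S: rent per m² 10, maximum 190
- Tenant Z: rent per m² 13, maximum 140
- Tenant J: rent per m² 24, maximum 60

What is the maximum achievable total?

2820

Rank by rent per m²: Tenant J 24 > Tenant B 23 > Tenant C 20 > Tenant Z 13 > Tenant S 10 > Tenant E 3.
Tenant J: +60 to 60 (cap) — 60 left.
Tenant B has room for 140 but only 60 remain, so it gets 60.
Total = 23×60 + 24×60 = 2820.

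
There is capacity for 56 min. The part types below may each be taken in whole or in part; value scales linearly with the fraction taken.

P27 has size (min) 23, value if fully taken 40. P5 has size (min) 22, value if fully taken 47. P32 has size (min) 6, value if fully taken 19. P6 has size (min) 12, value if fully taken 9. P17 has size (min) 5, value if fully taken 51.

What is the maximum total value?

Sort by value density: P17 51/5≈10.2, P32 19/6≈3.17, P5 47/22≈2.14, P27 40/23≈1.74, P6 9/12≈0.75.
P17: take in full, 5 min for value 51 → 51 left.
P32: take in full, 6 min for value 19 → 45 left.
P5: take in full, 22 min for value 47 → 23 left.
Take all of P27 (23 min, value 40) → 0 min left.
Total value = 157.

157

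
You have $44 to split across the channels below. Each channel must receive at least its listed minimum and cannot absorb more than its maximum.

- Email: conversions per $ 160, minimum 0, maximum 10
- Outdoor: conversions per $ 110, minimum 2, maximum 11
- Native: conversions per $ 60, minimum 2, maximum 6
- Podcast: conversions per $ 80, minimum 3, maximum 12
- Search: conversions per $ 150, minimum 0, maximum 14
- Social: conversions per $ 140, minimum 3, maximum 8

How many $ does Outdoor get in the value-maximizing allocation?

7

Meeting every minimum uses 0+2+2+3+0+3 = 10 $, leaving 34.
Rank by conversions per $: Email 160 > Search 150 > Social 140 > Outdoor 110 > Podcast 80 > Native 60.
Give Email 10 more to hit its cap of 10 — 24 left.
Search takes 14 more to reach its cap of 14 — 10 left.
Social: +5 to 8 (cap) — 5 left.
Only 5 left; Outdoor takes them to reach 7.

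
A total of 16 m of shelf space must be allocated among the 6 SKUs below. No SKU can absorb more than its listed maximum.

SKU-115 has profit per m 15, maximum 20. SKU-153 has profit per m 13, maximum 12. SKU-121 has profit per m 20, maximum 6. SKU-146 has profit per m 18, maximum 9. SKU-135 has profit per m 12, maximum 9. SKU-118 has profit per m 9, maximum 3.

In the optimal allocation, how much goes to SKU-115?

Highest profit per m first: SKU-121 20 > SKU-146 18 > SKU-115 15 > SKU-153 13 > SKU-135 12 > SKU-118 9.
Give SKU-121 6 to hit its cap of 6 → 10 left.
SKU-146 takes 9 to reach its cap of 9 → 1 left.
SKU-115 has room for 20 but only 1 remain, so it gets 1.

1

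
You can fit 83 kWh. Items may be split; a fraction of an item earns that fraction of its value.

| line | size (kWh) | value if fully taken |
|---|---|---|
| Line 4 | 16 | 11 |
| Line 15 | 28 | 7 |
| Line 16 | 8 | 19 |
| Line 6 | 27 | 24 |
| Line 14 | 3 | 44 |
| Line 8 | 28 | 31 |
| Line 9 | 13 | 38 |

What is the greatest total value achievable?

Rank by value-to-size ratio: Line 14 44/3≈14.7, Line 9 38/13≈2.92, Line 16 19/8≈2.38, Line 8 31/28≈1.11, Line 6 24/27≈0.889, Line 4 11/16≈0.688, Line 15 7/28≈0.25.
All 3 kWh of Line 14 fit (value 44) — 80 remain.
All 13 kWh of Line 9 fit (value 38) — 67 remain.
All 8 kWh of Line 16 fit (value 19) — 59 remain.
Take all of Line 8 (28 kWh, value 31) — 31 kWh left.
All 27 kWh of Line 6 fit (value 24) — 4 remain.
Fill the last 4 kWh with part of Line 4: 4/16 of it earns 2.75.
Total value = 158.75.

158.75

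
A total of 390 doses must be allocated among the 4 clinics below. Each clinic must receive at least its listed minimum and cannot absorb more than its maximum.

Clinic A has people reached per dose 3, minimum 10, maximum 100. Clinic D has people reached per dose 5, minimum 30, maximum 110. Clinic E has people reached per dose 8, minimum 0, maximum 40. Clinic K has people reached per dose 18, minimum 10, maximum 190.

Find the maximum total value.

4440

Meeting every minimum uses 10+30+0+10 = 50 doses, leaving 340.
Order the clinics by people reached per dose: Clinic K 18 > Clinic E 8 > Clinic D 5 > Clinic A 3.
Give Clinic K 180 more to hit its cap of 190 ; 160 left.
Give Clinic E 40 more to hit its cap of 40 ; 120 left.
Clinic D takes 80 more to reach its cap of 110 ; 40 left.
Clinic A has room for 90 more but only 40 remain, so it gets 50.
Total = 3×50 + 5×110 + 8×40 + 18×190 = 4440.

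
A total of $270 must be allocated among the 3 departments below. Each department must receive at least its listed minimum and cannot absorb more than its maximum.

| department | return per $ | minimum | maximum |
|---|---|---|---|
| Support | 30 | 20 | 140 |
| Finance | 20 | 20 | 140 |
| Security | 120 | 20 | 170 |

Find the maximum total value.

Meeting every minimum uses 20+20+20 = 60 $, leaving 210.
Highest return per $ first: Security 120 > Support 30 > Finance 20.
Security: +150 to 170 (cap) ; 60 left.
Only 60 left; Support takes them to reach 80.
Total = 30×80 + 20×20 + 120×170 = 23200.

23200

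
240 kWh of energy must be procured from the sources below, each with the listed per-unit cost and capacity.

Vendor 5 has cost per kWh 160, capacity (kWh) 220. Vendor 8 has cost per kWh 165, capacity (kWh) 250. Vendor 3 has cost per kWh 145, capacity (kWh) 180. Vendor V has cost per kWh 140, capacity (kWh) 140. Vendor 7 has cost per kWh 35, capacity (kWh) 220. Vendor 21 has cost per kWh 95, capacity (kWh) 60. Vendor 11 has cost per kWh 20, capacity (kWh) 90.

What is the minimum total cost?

7050

Cheapest first:
Take 90 from Vendor 11 at 20 → need 150 more.
Vendor 7 at 35: take 150 of its 220 → requirement met.
Vendor 21, Vendor V, Vendor 3, Vendor 5, Vendor 8: unused.
Cost = 90×20 + 150×35 = 7050.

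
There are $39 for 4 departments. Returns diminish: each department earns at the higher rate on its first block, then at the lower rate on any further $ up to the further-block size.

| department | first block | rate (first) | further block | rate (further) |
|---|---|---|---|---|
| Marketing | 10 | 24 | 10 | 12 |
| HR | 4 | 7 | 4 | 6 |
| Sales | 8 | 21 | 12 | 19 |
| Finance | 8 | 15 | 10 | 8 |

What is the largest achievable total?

768

Treat each block as its own option and order by rate: Marketing/tier1 24 > Sales/tier1 21 > Sales/tier2 19 > Finance/tier1 15 > Marketing/tier2 12 > Finance/tier2 8 > HR/tier1 7 > HR/tier2 6.
Fill Marketing tier1 block (10 at 24) → 29 left.
Fill Sales tier1 block (8 at 21) → 21 left.
Sales tier2 at 19: fill all 12 → 9 left.
Finance/tier1 (15): +8 → 1 left.
1 remain; put them into Marketing tier2 at 12.
Total = 24×10 + 21×8 + 19×12 + 15×8 + 12×1 = 768.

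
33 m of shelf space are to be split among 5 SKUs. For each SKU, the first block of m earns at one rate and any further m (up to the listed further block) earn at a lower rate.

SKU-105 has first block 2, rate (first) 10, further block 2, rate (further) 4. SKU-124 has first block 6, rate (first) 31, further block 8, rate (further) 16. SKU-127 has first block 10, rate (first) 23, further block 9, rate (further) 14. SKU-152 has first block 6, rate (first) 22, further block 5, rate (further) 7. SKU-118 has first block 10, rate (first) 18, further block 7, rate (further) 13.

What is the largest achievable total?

744

Rank every tier by rate: SKU-124/T1 31 > SKU-127/T1 23 > SKU-152/T1 22 > SKU-118/T1 18 > SKU-124/T2 16 > SKU-127/T2 14 > SKU-118/T2 13 > SKU-105/T1 10 > SKU-152/T2 7 > SKU-105/T2 4.
SKU-124/T1 (31): +6 — 27 left.
SKU-127 T1 at 23: fill all 10 — 17 left.
Fill SKU-152 T1 block (6 at 22) — 11 left.
SKU-118/T1 (18): +10 — 1 left.
SKU-124 T2 at 16: only 1 left, fill 1.
Total = 31×6 + 23×10 + 22×6 + 18×10 + 16×1 = 744.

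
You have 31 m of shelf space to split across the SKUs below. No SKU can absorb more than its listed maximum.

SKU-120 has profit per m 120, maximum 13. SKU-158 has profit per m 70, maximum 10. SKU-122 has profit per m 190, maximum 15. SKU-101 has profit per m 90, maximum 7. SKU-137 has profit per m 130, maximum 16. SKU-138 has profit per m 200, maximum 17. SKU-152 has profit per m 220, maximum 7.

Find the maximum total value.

6270

Rank by profit per m: SKU-152 220 > SKU-138 200 > SKU-122 190 > SKU-137 130 > SKU-120 120 > SKU-101 90 > SKU-158 70.
SKU-152 takes 7 to reach its cap of 7 ; 24 left.
SKU-138 takes 17 to reach its cap of 17 ; 7 left.
Only 7 left; SKU-122 takes them to reach 7.
Total = 190×7 + 200×17 + 220×7 = 6270.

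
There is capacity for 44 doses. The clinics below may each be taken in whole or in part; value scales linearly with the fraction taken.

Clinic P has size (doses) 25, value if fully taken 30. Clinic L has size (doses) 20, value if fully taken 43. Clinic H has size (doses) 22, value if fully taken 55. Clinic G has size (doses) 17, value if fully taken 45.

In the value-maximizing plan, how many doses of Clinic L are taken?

5

Sort by value density: Clinic G 45/17≈2.65, Clinic H 55/22≈2.5, Clinic L 43/20≈2.15, Clinic P 30/25≈1.2.
Take all of Clinic G (17 doses, value 45) — 27 doses left.
Clinic H: take in full, 22 doses for value 55 — 5 left.
Fill the last 5 doses with part of Clinic L: 5/20 of it earns 10.75.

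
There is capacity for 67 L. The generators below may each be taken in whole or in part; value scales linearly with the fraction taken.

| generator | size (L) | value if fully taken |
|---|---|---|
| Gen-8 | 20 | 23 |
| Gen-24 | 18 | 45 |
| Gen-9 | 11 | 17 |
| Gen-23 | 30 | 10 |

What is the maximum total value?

Rank by value-to-size ratio: Gen-24 45/18≈2.5, Gen-9 17/11≈1.55, Gen-8 23/20≈1.15, Gen-23 10/30≈0.333.
Gen-24: take in full, 18 L for value 45 → 49 left.
Gen-9: take in full, 11 L for value 17 → 38 left.
Take all of Gen-8 (20 L, value 23) → 18 L left.
Fill the last 18 L with part of Gen-23: 18/30 of it earns 6.
Total value = 91.

91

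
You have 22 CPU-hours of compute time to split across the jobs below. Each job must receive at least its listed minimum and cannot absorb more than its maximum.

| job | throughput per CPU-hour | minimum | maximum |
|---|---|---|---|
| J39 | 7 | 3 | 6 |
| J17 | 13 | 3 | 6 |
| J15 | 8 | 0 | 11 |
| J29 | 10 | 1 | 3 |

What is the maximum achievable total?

Meeting every minimum uses 3+3+0+1 = 7 CPU-hours, leaving 15.
Rank by throughput per CPU-hour: J17 13 > J29 10 > J15 8 > J39 7.
J17: +3 to 6 (cap) — 12 left.
J29: +2 to 3 (cap) — 10 left.
J15 has room for 11 more but only 10 remain, so it gets 10.
Total = 7×3 + 13×6 + 8×10 + 10×3 = 209.

209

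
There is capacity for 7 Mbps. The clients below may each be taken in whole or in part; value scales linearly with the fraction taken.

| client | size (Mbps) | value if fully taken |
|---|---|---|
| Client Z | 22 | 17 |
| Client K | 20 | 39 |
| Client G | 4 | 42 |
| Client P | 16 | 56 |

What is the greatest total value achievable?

52.5

Sort by value density: Client G 42/4≈10.5, Client P 56/16≈3.5, Client K 39/20≈1.95, Client Z 17/22≈0.773.
All 4 Mbps of Client G fit (value 42) → 3 remain.
Fill the last 3 Mbps with part of Client P: 3/16 of it earns 10.5.
Total value = 52.5.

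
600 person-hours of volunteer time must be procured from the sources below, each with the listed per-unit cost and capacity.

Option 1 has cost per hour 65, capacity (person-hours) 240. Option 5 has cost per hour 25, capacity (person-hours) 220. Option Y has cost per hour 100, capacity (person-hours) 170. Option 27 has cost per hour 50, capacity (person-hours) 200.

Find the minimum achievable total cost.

Fill from the cheapest source first.
Option 5 at 25: take all 220 person-hours → 380 still needed.
Option 27 (50): use full 200 → 180 person-hours to go.
Take 180 from Option 1 at 65 to finish.
Option Y: unused.
Cost = 220×25 + 200×50 + 180×65 = 27200.

27200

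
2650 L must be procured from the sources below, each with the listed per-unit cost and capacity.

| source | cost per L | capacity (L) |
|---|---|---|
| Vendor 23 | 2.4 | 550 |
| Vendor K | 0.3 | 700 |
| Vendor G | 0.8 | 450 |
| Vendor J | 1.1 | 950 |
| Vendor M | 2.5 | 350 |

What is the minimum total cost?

Fill from the cheapest source first.
Take 700 from Vendor K at 0.3 — need 1950 more.
Vendor G (0.8): use full 450 — 1500 L to go.
Vendor J at 1.1: take all 950 L — 550 still needed.
Vendor 23 (2.4): use full 550 — 0 L to go.
Vendor M: unused.
Cost = 700×0.3 + 450×0.8 + 950×1.1 + 550×2.4 = 2935.

2935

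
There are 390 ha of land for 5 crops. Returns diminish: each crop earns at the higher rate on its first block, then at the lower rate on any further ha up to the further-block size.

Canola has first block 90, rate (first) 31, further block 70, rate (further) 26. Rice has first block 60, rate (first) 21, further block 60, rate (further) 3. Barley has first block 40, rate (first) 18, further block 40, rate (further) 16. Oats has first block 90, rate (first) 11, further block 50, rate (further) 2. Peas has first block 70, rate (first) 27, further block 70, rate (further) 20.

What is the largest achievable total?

Treat each block as its own option and order by rate: Canola/T1 31 > Peas/T1 27 > Canola/T2 26 > Rice/T1 21 > Peas/T2 20 > Barley/T1 18 > Barley/T2 16 > Oats/T1 11 > Rice/T2 3 > Oats/T2 2.
Canola/T1 (31): +90 — 300 left.
Peas T1 at 27: fill all 70 — 230 left.
Canola/T2 (26): +70 — 160 left.
Rice T1 at 21: fill all 60 — 100 left.
Fill Peas T2 block (70 at 20) — 30 left.
30 remain; put them into Barley T1 at 18.
Total = 31×90 + 27×70 + 26×70 + 21×60 + 20×70 + 18×30 = 9700.

9700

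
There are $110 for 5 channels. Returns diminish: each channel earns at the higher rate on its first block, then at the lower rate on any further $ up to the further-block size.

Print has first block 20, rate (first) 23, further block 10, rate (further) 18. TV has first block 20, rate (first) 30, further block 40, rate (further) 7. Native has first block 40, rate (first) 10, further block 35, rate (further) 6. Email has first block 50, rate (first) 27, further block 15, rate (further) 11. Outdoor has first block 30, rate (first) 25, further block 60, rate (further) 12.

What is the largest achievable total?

Order all 10 blocks by rate: TV/tier1 30 > Email/tier1 27 > Outdoor/tier1 25 > Print/tier1 23 > Print/tier2 18 > Outdoor/tier2 12 > Email/tier2 11 > Native/tier1 10 > TV/tier2 7 > Native/tier2 6.
Fill TV tier1 block (20 at 30) → 90 left.
Email tier1 at 27: fill all 50 → 40 left.
Outdoor tier1 at 25: fill all 30 → 10 left.
10 remain; put them into Print tier1 at 23.
Total = 30×20 + 27×50 + 25×30 + 23×10 = 2930.

2930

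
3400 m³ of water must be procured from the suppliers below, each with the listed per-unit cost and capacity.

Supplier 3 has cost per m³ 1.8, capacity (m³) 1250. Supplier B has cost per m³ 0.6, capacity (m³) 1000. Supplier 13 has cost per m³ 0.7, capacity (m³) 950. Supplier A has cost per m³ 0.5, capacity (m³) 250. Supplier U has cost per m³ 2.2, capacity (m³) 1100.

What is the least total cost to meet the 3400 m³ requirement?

Use suppliers in increasing cost order.
Take 250 from Supplier A at 0.5 ; need 3150 more.
Supplier B (0.6): use full 1000 ; 2150 m³ to go.
Supplier 13 (0.7): use full 950 ; 1200 m³ to go.
Take 1200 from Supplier 3 at 1.8 to finish.
Supplier U: unused.
Cost = 250×0.5 + 1000×0.6 + 950×0.7 + 1200×1.8 = 3550.

3550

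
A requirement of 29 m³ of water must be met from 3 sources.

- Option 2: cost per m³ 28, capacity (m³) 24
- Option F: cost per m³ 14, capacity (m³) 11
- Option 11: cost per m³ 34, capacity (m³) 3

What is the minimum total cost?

658

Cheapest first:
Option F at 14: take all 11 m³ — 18 still needed.
Option 2 (28): take the remaining 18 — done.
Option 11: unused.
Cost = 11×14 + 18×28 = 658.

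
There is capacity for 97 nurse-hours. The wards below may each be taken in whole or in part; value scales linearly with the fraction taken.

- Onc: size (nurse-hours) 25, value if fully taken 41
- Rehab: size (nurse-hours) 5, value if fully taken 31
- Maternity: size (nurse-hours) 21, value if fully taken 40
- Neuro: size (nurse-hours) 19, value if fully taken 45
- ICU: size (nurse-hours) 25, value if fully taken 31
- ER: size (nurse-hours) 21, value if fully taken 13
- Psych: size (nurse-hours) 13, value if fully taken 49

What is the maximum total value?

223.36

Best value per unit of size first: Rehab 31/5≈6.2, Psych 49/13≈3.77, Neuro 45/19≈2.37, Maternity 40/21≈1.9, Onc 41/25≈1.64, ICU 31/25≈1.24, ER 13/21≈0.619.
All 5 nurse-hours of Rehab fit (value 31) — 92 remain.
All 13 nurse-hours of Psych fit (value 49) — 79 remain.
Neuro: take in full, 19 nurse-hours for value 45 — 60 left.
All 21 nurse-hours of Maternity fit (value 40) — 39 remain.
All 25 nurse-hours of Onc fit (value 41) — 14 remain.
Fill the last 14 nurse-hours with part of ICU: 14/25 of it earns 17.36.
Total value = 223.36.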